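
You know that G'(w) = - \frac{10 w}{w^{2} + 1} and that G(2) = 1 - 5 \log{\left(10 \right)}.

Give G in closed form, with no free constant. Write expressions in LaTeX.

G(w) = 1 - 5 \log{\left(2 w^{2} + 2 \right)}

The substitution u = 2 w^{2} + 2 works: G'(w) is exactly (dG/du)*(du/dw) for that inner function.
A general antiderivative is - 5 \log{\left(2 w^{2} + 2 \right)} + C.
The condition gives C = 1 - 5 \log{\left(10 \right)} - (- 5 \log{\left(10 \right)}) = 1.
So G(w) = 1 - 5 \log{\left(2 w^{2} + 2 \right)}.
Check: d/dw[1 - 5 \log{\left(2 w^{2} + 2 \right)}] = - \frac{10 w}{w^{2} + 1} = G'(w).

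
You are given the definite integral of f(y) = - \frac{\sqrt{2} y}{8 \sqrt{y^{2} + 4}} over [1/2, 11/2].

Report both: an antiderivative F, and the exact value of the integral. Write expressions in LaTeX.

Antiderivative: F(y) = - \frac{\sqrt{2} \sqrt{y^{2} + 4}}{8}; value = - \frac{\sqrt{274}}{16} + \frac{\sqrt{34}}{16}

f matches the chain-rule pattern g'(h)*h' with inner function h(y) = \frac{y^{2}}{2} + 2; substituting u = h(y) collapses the integral.
F(y) = - \frac{\sqrt{2} \sqrt{y^{2} + 4}}{8} is an antiderivative of f.
Check: d/dy[- \frac{\sqrt{2} \sqrt{y^{2} + 4}}{8}] = - \frac{\sqrt{2} y}{8 \sqrt{y^{2} + 4}} = f(y).
F(11/2) = - \frac{\sqrt{274}}{16}; F(1/2) = - \frac{\sqrt{34}}{16}.
Integral = F(11/2) - F(1/2) = - \frac{\sqrt{274}}{16} + \frac{\sqrt{34}}{16}.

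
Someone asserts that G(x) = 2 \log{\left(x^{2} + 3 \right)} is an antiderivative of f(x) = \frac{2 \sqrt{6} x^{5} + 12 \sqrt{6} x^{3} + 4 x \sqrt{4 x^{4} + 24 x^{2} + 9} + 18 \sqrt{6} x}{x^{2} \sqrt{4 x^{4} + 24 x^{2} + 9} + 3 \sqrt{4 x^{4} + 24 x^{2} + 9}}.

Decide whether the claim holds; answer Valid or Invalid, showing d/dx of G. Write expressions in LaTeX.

Invalid: d/dx[G] - f = \frac{- 2 \sqrt{6} x^{3} - 6 \sqrt{6} x}{\sqrt{4 x^{4} + 24 x^{2} + 9}}, which is not 0.

d/dx[G] = \frac{4 x}{x^{2} + 3}
d/dx[G] - f(x) = \frac{- 2 \sqrt{6} x^{3} - 6 \sqrt{6} x}{\sqrt{4 x^{4} + 24 x^{2} + 9}} != 0.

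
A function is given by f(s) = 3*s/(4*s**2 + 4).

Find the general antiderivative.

The substitution u = s**2 + 1 works: f is exactly (dF/du)*(du/ds) for that inner function.
Check: d/ds[3*log(s**2 + 1)/8] = 3*s/(4*s**2 + 4) = f(s).

F(s) = 3*log(s**2 + 1)/8 + C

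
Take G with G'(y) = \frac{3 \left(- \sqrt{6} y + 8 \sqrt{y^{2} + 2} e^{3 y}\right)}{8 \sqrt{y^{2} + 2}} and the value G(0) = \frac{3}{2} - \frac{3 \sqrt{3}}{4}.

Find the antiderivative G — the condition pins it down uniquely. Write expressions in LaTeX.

G(y) = \frac{\sqrt{2} \left(- 3 \sqrt{3} \sqrt{y^{2} + 2} + 4 \sqrt{2} e^{3 y} + 2 \sqrt{2}\right)}{8}

For G(y) to be correct, d/dy[G] must agree with the stated G'(y) identically.
A general antiderivative is - \frac{3 \sqrt{\frac{3 y^{2}}{2} + 3}}{4} + e^{3 y} + C.
The condition gives C = \frac{3}{2} - \frac{3 \sqrt{3}}{4} - (1 - \frac{3 \sqrt{3}}{4}) = \frac{1}{2}.
So G(y) = \frac{\sqrt{2} \left(- 3 \sqrt{3} \sqrt{y^{2} + 2} + 4 \sqrt{2} e^{3 y} + 2 \sqrt{2}\right)}{8}.
Check: d/dy[\frac{\sqrt{2} \left(- 3 \sqrt{3} \sqrt{y^{2} + 2} + 4 \sqrt{2} e^{3 y} + 2 \sqrt{2}\right)}{8}] = \frac{- 3 \sqrt{6} y + 24 \sqrt{y^{2} + 2} e^{3 y}}{8 \sqrt{y^{2} + 2}}, which equals G'(y).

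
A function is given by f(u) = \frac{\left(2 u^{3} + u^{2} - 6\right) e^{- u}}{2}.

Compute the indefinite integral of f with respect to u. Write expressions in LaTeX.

F(u) = - u^{3} e^{- u} - \frac{7 u^{2} e^{- u}}{2} - 7 u e^{- u} - 4 e^{- u} + C

f has the shape v'r + vr' for v = - u^{3} - \frac{7 u^{2}}{2} - 7 u - 4 and r = e^{- u} — it is the derivative of the product v*r.
Check: d/du[- u^{3} e^{- u} - \frac{7 u^{2} e^{- u}}{2} - 7 u e^{- u} - 4 e^{- u}] = \frac{\left(2 u^{3} + u^{2} - 6\right) e^{- u}}{2} = f(u).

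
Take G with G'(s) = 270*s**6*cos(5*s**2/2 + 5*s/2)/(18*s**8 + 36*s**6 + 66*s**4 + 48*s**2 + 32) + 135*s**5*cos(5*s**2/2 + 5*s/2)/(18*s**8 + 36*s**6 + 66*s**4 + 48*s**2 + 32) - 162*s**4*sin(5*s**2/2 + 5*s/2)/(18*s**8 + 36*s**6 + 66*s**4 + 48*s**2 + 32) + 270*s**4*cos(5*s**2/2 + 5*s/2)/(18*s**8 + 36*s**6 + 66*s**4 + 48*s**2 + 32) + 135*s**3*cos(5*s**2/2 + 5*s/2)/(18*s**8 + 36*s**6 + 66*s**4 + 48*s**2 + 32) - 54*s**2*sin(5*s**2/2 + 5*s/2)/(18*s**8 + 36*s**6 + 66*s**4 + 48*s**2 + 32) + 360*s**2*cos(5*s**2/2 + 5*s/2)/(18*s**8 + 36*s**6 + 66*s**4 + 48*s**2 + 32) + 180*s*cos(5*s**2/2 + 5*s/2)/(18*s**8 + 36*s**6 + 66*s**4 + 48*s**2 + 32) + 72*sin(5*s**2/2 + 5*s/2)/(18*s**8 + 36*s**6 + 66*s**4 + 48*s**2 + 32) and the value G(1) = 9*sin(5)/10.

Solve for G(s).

G(s) = 3*s*sin(5*s**2/2 + 5*s/2)/(2*(s**4/2 + s**2/2 + 2/3))

Integrate term by term and add the pieces.
A general antiderivative is 3*s*sin(5*s**2/2 + 5*s/2)/(2*(s**4/2 + s**2/2 + 2/3)) + C.
The condition gives C = 9*sin(5)/10 - (9*sin(5)/10) = 0.
So G(s) = 3*s*sin(5*s**2/2 + 5*s/2)/(2*(s**4/2 + s**2/2 + 2/3)).
Check: d/ds[3*s*sin(5*s**2/2 + 5*s/2)/(2*(s**4/2 + s**2/2 + 2/3))] = (270*s**6*cos(5*s**2/2 + 5*s/2) + 135*s**5*cos(5*s**2/2 + 5*s/2) - 162*s**4*sin(5*s**2/2 + 5*s/2) + 270*s**4*cos(5*s**2/2 + 5*s/2) + 135*s**3*cos(5*s**2/2 + 5*s/2) - 54*s**2*sin(5*s**2/2 + 5*s/2) + 360*s**2*cos(5*s**2/2 + 5*s/2) + 180*s*cos(5*s**2/2 + 5*s/2) + 72*sin(5*s**2/2 + 5*s/2))/(18*s**8 + 36*s**6 + 66*s**4 + 48*s**2 + 32), which equals G'(s).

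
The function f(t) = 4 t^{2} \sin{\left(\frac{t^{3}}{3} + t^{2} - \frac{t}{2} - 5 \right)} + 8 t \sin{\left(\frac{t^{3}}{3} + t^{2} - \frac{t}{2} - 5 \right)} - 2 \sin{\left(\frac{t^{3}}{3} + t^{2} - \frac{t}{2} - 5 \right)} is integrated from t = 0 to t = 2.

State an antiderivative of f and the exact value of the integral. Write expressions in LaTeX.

Antiderivative: F(t) = - 4 \cos{\left(\frac{t^{3}}{3} + t^{2} - \frac{t}{2} - 5 \right)}; value = - 4 \cos{\left(\frac{2}{3} \right)} + 4 \cos{\left(5 \right)}

The substitution u = \frac{t^{3}}{3} + t^{2} - \frac{t}{2} - 5 works: f is exactly (dF/du)*(du/dt) for that inner function.
F(t) = - 4 \cos{\left(\frac{t^{3}}{3} + t^{2} - \frac{t}{2} - 5 \right)} is an antiderivative of f.
Check: d/dt[- 4 \cos{\left(\frac{t^{3}}{3} + t^{2} - \frac{t}{2} - 5 \right)}] = 4 t^{2} \sin{\left(\frac{t^{3}}{3} + t^{2} - \frac{t}{2} - 5 \right)} + 8 t \sin{\left(\frac{t^{3}}{3} + t^{2} - \frac{t}{2} - 5 \right)} - 2 \sin{\left(\frac{t^{3}}{3} + t^{2} - \frac{t}{2} - 5 \right)} = f(t).
F(2) = - 4 \cos{\left(\frac{2}{3} \right)}; F(0) = - 4 \cos{\left(5 \right)}.
Integral = F(2) - F(0) = - 4 \cos{\left(\frac{2}{3} \right)} + 4 \cos{\left(5 \right)}.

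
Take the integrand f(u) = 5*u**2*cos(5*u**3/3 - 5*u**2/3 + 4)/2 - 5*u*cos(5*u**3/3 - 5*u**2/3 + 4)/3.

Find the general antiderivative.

F(u) = sin(5*u**3/3 - 5*u**2/3 + 4)/2 + C

f matches the chain-rule pattern g'(h)*h' with inner function h(u) = 5*u**3/3 - 5*u**2/3 + 4; substituting w = h(u) collapses the integral.
Check: d/du[sin(5*u**3/3 - 5*u**2/3 + 4)/2] = 5*u**2*cos(5*u**3/3 - 5*u**2/3 + 4)/2 - 5*u*cos(5*u**3/3 - 5*u**2/3 + 4)/3 = f(u).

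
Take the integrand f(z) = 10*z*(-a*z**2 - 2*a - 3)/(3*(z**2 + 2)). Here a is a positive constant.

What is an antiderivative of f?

An antiderivative is F(z) = -5*a*z**2/3 - 5*log(z**2/2 + 1).

Whatever form F(z) takes, F'(z) = f(z) is non-negotiable.
Check: d/dz[-5*a*z**2/3 - 5*log(z**2/2 + 1)] = (-10*a*z**3 - 20*a*z - 30*z)/(3*z**2 + 6), which equals f(z).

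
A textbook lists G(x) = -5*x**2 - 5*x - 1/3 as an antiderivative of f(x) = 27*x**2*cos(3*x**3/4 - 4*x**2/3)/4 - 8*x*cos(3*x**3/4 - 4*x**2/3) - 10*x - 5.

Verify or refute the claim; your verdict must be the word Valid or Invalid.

d/dx[G] = -10*x - 5
d/dx[G] - f(x) = -27*x**2*cos(3*x**3/4 - 4*x**2/3)/4 + 8*x*cos(3*x**3/4 - 4*x**2/3) != 0.

Invalid: d/dx[G] - f = -27*x**2*cos(3*x**3/4 - 4*x**2/3)/4 + 8*x*cos(3*x**3/4 - 4*x**2/3), which is not 0.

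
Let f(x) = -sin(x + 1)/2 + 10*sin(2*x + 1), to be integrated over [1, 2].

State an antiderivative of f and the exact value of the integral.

Antiderivative: F(x) = -(-cos(x + 1) + 10*cos(2*x + 1))/2; value = 11*cos(3)/2 - 5*cos(5) - cos(2)/2

The integrand splits into summands that can be handled one at a time.
F(x) = -(-cos(x + 1) + 10*cos(2*x + 1))/2 is an antiderivative of f.
Check: d/dx[-(-cos(x + 1) + 10*cos(2*x + 1))/2] = -sin(x + 1)/2 + 10*sin(2*x + 1) = f(x).
F(2) = -5*cos(5) + cos(3)/2; F(1) = cos(2)/2 - 5*cos(3).
Integral = F(2) - F(1) = 11*cos(3)/2 - 5*cos(5) - cos(2)/2.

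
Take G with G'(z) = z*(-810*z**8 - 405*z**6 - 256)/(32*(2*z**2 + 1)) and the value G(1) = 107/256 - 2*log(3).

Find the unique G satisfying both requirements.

G(z) = -405*z**8/256 - 2*log(2*z**2 + 1) + 2

A first test for any G(z): its z-derivative must equal the given G'(z).
A general antiderivative is -405*z**8/256 - 2*log(2*z**2 + 1) + C.
The condition gives C = 107/256 - 2*log(3) - (-2*log(3) - 405/256) = 2.
So G(z) = -405*z**8/256 - 2*log(2*z**2 + 1) + 2.
Check: d/dz[-405*z**8/256 - 2*log(2*z**2 + 1) + 2] = (-810*z**9 - 405*z**7 - 256*z)/(64*z**2 + 32), which equals G'(z).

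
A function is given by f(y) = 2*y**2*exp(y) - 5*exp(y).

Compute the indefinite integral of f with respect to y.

Recognize the product-rule pattern: f = u'v + uv' with u = 2*y**2 - 4*y - 1, v = exp(y), so integration by parts undoes it.
Check: d/dy[(2*y**2 - 4*y - 1)*exp(y)] = 2*y**2*exp(y) - 5*exp(y) = f(y).

F(y) = (2*y**2 - 4*y - 1)*exp(y) + C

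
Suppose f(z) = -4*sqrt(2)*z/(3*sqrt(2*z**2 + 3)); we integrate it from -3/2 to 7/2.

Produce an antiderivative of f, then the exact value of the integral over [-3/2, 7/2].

Antiderivative: F(z) = -2*sqrt(2)*sqrt(2*z**2 + 3)/3; value = -2*sqrt(55)/3 + 2*sqrt(15)/3

The substitution u = 4*z**2 + 6 works: f is exactly (dF/du)*(du/dz) for that inner function.
F(z) = -2*sqrt(2)*sqrt(2*z**2 + 3)/3 is an antiderivative of f.
Check: d/dz[-2*sqrt(2)*sqrt(2*z**2 + 3)/3] = -4*sqrt(2)*z/(3*sqrt(2*z**2 + 3)) = f(z).
F(7/2) = -2*sqrt(55)/3; F(-3/2) = -2*sqrt(15)/3.
Integral = F(7/2) - F(-3/2) = -2*sqrt(55)/3 + 2*sqrt(15)/3.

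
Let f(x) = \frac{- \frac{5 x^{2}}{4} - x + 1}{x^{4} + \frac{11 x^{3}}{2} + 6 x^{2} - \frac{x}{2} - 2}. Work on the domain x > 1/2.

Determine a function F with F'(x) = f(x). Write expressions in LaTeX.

An antiderivative is F(x) = \frac{\left(x + 1\right) \log{\left(x - \frac{1}{2} \right)} - 21 \left(x + 1\right) \log{\left(x + 1 \right)} + 20 \left(x + 1\right) \log{\left(x + 4 \right)} + 9}{54 \left(x + 1\right)}.

Factor the denominator (2 \left(x + 1\right)^{2} \left(x + 4\right) \left(2 x - 1\right)) and decompose: f = \frac{1}{27 \left(2 x - 1\right)} + \frac{10}{27 \left(x + 4\right)} - \frac{7}{18 \left(x + 1\right)} - \frac{1}{6 \left(x + 1\right)^{2}}; each piece integrates to a log, atan, or power term.
Check: d/dx[\frac{\left(x + 1\right) \log{\left(x - \frac{1}{2} \right)} - 21 \left(x + 1\right) \log{\left(x + 1 \right)} + 20 \left(x + 1\right) \log{\left(x + 4 \right)} + 9}{54 \left(x + 1\right)}] = \frac{- 5 x^{2} - 4 x + 4}{4 x^{4} + 22 x^{3} + 24 x^{2} - 2 x - 8}, which equals f(x).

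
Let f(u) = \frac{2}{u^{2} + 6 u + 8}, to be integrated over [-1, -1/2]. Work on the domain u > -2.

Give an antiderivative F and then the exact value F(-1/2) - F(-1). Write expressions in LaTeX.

The denominator factors as \left(u + 2\right) \left(u + 4\right); partial fractions split f into directly integrable pieces: - \frac{1}{u + 4} + \frac{1}{u + 2}.
F(u) = \log{\left(u + 2 \right)} - \log{\left(u + 4 \right)} is an antiderivative of f.
Check: d/du[\log{\left(u + 2 \right)} - \log{\left(u + 4 \right)}] = \frac{2}{u^{2} + 6 u + 8} = f(u).
F(-1/2) = - \log{\left(\frac{7}{2} \right)} + \log{\left(\frac{3}{2} \right)}; F(-1) = - \log{\left(3 \right)}.
Integral = F(-1/2) - F(-1) = - \log{\left(\frac{7}{2} \right)} + \log{\left(\frac{3}{2} \right)} + \log{\left(3 \right)}.

Antiderivative: F(u) = \log{\left(u + 2 \right)} - \log{\left(u + 4 \right)}; value = - \log{\left(\frac{7}{2} \right)} + \log{\left(\frac{3}{2} \right)} + \log{\left(3 \right)}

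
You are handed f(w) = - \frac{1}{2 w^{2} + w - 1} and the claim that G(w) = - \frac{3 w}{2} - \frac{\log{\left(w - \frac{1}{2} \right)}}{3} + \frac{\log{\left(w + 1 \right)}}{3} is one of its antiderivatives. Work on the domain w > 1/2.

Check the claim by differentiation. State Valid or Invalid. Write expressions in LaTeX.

d/dw[G] = \frac{- 6 w^{2} - 3 w + 1}{4 w^{2} + 2 w - 2}
d/dw[G] - f(w) = - \frac{3}{2} != 0.

Invalid: d/dw[G] - f = - \frac{3}{2}, which is not 0.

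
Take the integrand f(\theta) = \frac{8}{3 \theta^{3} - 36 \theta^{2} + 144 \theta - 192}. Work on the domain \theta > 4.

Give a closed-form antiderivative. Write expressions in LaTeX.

An antiderivative F(\theta) passes only if d/d\theta[F] lands on f(\theta) exactly.
Check: d/d\theta[- \frac{4}{3 \left(\theta - 4\right)^{2}}] = \frac{8}{3 \theta^{3} - 36 \theta^{2} + 144 \theta - 192} = f(\theta).

An antiderivative is F(\theta) = - \frac{4}{3 \left(\theta - 4\right)^{2}}.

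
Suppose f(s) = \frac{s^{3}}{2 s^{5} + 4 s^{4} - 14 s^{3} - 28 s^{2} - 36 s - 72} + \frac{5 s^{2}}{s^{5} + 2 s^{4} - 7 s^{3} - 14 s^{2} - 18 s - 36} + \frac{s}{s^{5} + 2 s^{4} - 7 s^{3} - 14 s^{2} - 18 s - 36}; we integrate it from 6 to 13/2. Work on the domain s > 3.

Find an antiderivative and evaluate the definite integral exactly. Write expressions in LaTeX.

Antiderivative: F(s) = \frac{41 \log{\left(s - 3 \right)}}{220} - \frac{7 \log{\left(s + 2 \right)}}{15} + \frac{19 \log{\left(s + 3 \right)}}{44} - \frac{5 \log{\left(s^{2} + 2 \right)}}{66} + \frac{5 \sqrt{2} \operatorname{atan}{\left(\frac{\sqrt{2} s}{2} \right)}}{33}; value = - \frac{7 \log{\left(\frac{17}{2} \right)}}{15} - \frac{19 \log{\left(9 \right)}}{44} - \frac{5 \log{\left(\frac{177}{4} \right)}}{66} - \frac{5 \sqrt{2} \operatorname{atan}{\left(3 \sqrt{2} \right)}}{33} - \frac{41 \log{\left(3 \right)}}{220} + \frac{41 \log{\left(\frac{7}{2} \right)}}{220} + \frac{5 \log{\left(38 \right)}}{66} + \frac{5 \sqrt{2} \operatorname{atan}{\left(\frac{13 \sqrt{2}}{4} \right)}}{33} + \frac{7 \log{\left(8 \right)}}{15} + \frac{19 \log{\left(\frac{19}{2} \right)}}{44}

The denominator factors as 2 \left(s - 3\right) \left(s + 2\right) \left(s + 3\right) \left(s^{2} + 2\right); partial fractions split f into directly integrable pieces: - \frac{5 \left(s - 2\right)}{33 \left(s^{2} + 2\right)} + \frac{19}{44 \left(s + 3\right)} - \frac{7}{15 \left(s + 2\right)} + \frac{41}{220 \left(s - 3\right)}.
F(s) = \frac{41 \log{\left(s - 3 \right)}}{220} - \frac{7 \log{\left(s + 2 \right)}}{15} + \frac{19 \log{\left(s + 3 \right)}}{44} - \frac{5 \log{\left(s^{2} + 2 \right)}}{66} + \frac{5 \sqrt{2} \operatorname{atan}{\left(\frac{\sqrt{2} s}{2} \right)}}{33} is an antiderivative of f.
Check: d/ds[\frac{41 \log{\left(s - 3 \right)}}{220} - \frac{7 \log{\left(s + 2 \right)}}{15} + \frac{19 \log{\left(s + 3 \right)}}{44} - \frac{5 \log{\left(s^{2} + 2 \right)}}{66} + \frac{5 \sqrt{2} \operatorname{atan}{\left(\frac{\sqrt{2} s}{2} \right)}}{33}] = \frac{s^{3} + 10 s^{2} + 2 s}{2 s^{5} + 4 s^{4} - 14 s^{3} - 28 s^{2} - 36 s - 72}, which equals f(s).
F(13/2) = - \frac{7 \log{\left(\frac{17}{2} \right)}}{15} - \frac{5 \log{\left(\frac{177}{4} \right)}}{66} + \frac{41 \log{\left(\frac{7}{2} \right)}}{220} + \frac{5 \sqrt{2} \operatorname{atan}{\left(\frac{13 \sqrt{2}}{4} \right)}}{33} + \frac{19 \log{\left(\frac{19}{2} \right)}}{44}; F(6) = - \frac{7 \log{\left(8 \right)}}{15} - \frac{5 \log{\left(38 \right)}}{66} + \frac{41 \log{\left(3 \right)}}{220} + \frac{5 \sqrt{2} \operatorname{atan}{\left(3 \sqrt{2} \right)}}{33} + \frac{19 \log{\left(9 \right)}}{44}.
Integral = F(13/2) - F(6) = - \frac{7 \log{\left(\frac{17}{2} \right)}}{15} - \frac{19 \log{\left(9 \right)}}{44} - \frac{5 \log{\left(\frac{177}{4} \right)}}{66} - \frac{5 \sqrt{2} \operatorname{atan}{\left(3 \sqrt{2} \right)}}{33} - \frac{41 \log{\left(3 \right)}}{220} + \frac{41 \log{\left(\frac{7}{2} \right)}}{220} + \frac{5 \log{\left(38 \right)}}{66} + \frac{5 \sqrt{2} \operatorname{atan}{\left(\frac{13 \sqrt{2}}{4} \right)}}{33} + \frac{7 \log{\left(8 \right)}}{15} + \frac{19 \log{\left(\frac{19}{2} \right)}}{44}.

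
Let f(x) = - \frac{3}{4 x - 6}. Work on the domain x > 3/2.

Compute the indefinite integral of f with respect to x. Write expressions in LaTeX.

Since d/dx undoes antidifferentiation here, F'(x) = f(x) is required of F(x).
Check: d/dx[- \frac{3 \log{\left(2 x - 3 \right)}}{4}] = - \frac{3}{4 x - 6} = f(x).

F(x) = - \frac{3 \log{\left(2 x - 3 \right)}}{4} + C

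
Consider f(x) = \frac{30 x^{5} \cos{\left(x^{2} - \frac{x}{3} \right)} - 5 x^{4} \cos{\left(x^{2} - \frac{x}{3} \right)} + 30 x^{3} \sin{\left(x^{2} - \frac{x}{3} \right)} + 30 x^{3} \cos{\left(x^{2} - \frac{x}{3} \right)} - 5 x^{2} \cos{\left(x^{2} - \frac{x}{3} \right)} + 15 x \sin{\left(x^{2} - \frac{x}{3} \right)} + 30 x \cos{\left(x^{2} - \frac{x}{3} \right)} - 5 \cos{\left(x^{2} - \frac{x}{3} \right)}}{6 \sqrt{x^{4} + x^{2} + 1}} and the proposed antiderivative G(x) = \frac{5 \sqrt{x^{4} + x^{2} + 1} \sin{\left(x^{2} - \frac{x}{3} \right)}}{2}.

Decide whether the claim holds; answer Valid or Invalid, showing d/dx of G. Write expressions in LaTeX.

d/dx[G] = \frac{30 x^{5} \cos{\left(x^{2} - \frac{x}{3} \right)} - 5 x^{4} \cos{\left(x^{2} - \frac{x}{3} \right)} + 30 x^{3} \sin{\left(x^{2} - \frac{x}{3} \right)} + 30 x^{3} \cos{\left(x^{2} - \frac{x}{3} \right)} - 5 x^{2} \cos{\left(x^{2} - \frac{x}{3} \right)} + 15 x \sin{\left(x^{2} - \frac{x}{3} \right)} + 30 x \cos{\left(x^{2} - \frac{x}{3} \right)} - 5 \cos{\left(x^{2} - \frac{x}{3} \right)}}{6 \sqrt{x^{4} + x^{2} + 1}}
This equals f(x) exactly, so the claim holds.

Valid - differentiating G returns exactly f.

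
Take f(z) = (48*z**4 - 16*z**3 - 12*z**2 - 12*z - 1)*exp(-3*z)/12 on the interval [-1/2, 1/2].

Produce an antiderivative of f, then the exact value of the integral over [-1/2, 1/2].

Recognize the product-rule pattern: f = u'v + uv' with u = -(4*z**2 + 2*z + 1)**2/12, v = exp(-3*z), so integration by parts undoes it.
F(z) = (-16*z**4 - 16*z**3 - 12*z**2 - 4*z - 1)*exp(-3*z)/12 is an antiderivative of f.
Check: d/dz[(-16*z**4 - 16*z**3 - 12*z**2 - 4*z - 1)*exp(-3*z)/12] = (48*z**4 - 16*z**3 - 12*z**2 - 12*z - 1)*exp(-3*z)/12 = f(z).
F(1/2) = -3*exp(-3/2)/4; F(-1/2) = -exp(3/2)/12.
Integral = F(1/2) - F(-1/2) = -3*exp(-3/2)/4 + exp(3/2)/12.

Antiderivative: F(z) = (-16*z**4 - 16*z**3 - 12*z**2 - 4*z - 1)*exp(-3*z)/12; value = -3*exp(-3/2)/4 + exp(3/2)/12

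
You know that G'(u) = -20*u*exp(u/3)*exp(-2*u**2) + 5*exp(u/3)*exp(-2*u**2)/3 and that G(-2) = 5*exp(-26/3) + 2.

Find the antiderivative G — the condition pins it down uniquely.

G(u) = 5*exp(u/3)*exp(-2*u**2) + 2

G'(u) matches the chain-rule pattern g'(h)*h' with inner function h(u) = -2*u**2 + u/3; substituting w = h(u) collapses the integral.
A general antiderivative is 5*exp(-2*u**2 + u/3) + C.
The condition gives C = 5*exp(-26/3) + 2 - (5*exp(-26/3)) = 2.
So G(u) = 5*exp(u/3)*exp(-2*u**2) + 2.
Check: d/du[5*exp(u/3)*exp(-2*u**2) + 2] = (-60*u*exp(u/3) + 5*exp(u/3))*exp(-2*u**2)/3, which equals G'(u).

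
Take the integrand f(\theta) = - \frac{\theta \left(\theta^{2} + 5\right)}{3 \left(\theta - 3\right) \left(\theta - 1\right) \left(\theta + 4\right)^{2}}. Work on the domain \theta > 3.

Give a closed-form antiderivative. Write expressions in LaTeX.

An antiderivative is F(\theta) = - \frac{75 \theta \log{\left(\theta - 3 \right)} - 21 \theta \log{\left(\theta - 1 \right)} + 121 \theta \log{\left(\theta + 4 \right)} + 300 \log{\left(\theta - 3 \right)} - 84 \log{\left(\theta - 1 \right)} + 484 \log{\left(\theta + 4 \right)} + 420}{525 \left(\theta + 4\right)}.

Factor the denominator (3 \left(\theta - 3\right) \left(\theta - 1\right) \left(\theta + 4\right)^{2}) and decompose: f = - \frac{121}{525 \left(\theta + 4\right)} + \frac{4}{5 \left(\theta + 4\right)^{2}} + \frac{1}{25 \left(\theta - 1\right)} - \frac{1}{7 \left(\theta - 3\right)}; each piece integrates to a log, atan, or power term.
Check: d/d\theta[- \frac{75 \theta \log{\left(\theta - 3 \right)} - 21 \theta \log{\left(\theta - 1 \right)} + 121 \theta \log{\left(\theta + 4 \right)} + 300 \log{\left(\theta - 3 \right)} - 84 \log{\left(\theta - 1 \right)} + 484 \log{\left(\theta + 4 \right)} + 420}{525 \left(\theta + 4\right)}] = \frac{- \theta^{3} - 5 \theta}{3 \theta^{4} + 12 \theta^{3} - 39 \theta^{2} - 120 \theta + 144}, which equals f(\theta).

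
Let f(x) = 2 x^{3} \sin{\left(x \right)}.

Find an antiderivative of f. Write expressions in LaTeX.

An antiderivative is F(x) = - 2 x^{3} \cos{\left(x \right)} + 6 x^{2} \sin{\left(x \right)} + 12 x \cos{\left(x \right)} - 12 \sin{\left(x \right)}.

A first test for any F(x): its x-derivative must equal f(x) identically.
Check: d/dx[- 2 x^{3} \cos{\left(x \right)} + 6 x^{2} \sin{\left(x \right)} + 12 x \cos{\left(x \right)} - 12 \sin{\left(x \right)}] = 2 x^{3} \sin{\left(x \right)} = f(x).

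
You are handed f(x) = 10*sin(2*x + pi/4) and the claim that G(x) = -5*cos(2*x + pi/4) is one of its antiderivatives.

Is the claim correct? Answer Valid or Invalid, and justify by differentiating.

Valid - differentiating G returns exactly f.

d/dx[G] = 10*sin(2*x + pi/4)
This equals f(x) exactly, so the claim holds.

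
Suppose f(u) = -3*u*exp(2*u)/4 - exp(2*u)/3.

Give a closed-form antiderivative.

An antiderivative is F(u) = (1 - 18*u)*exp(2*u)/48.

f has the shape v'r + vr' for v = 1/48 - 3*u/8 and r = exp(2*u) — it is the derivative of the product v*r.
Check: d/du[(1 - 18*u)*exp(2*u)/48] = -3*u*exp(2*u)/4 - exp(2*u)/3 = f(u).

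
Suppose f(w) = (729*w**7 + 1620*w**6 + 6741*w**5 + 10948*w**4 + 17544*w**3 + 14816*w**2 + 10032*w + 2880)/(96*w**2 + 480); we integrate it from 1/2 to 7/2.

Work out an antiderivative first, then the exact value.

Any candidate F(w) must reproduce f(w) exactly when differentiated.
F(w) = ((9*w**2 + 8*w + 12)**3 - 864*log(w**2/2 + 5/2))/576 is an antiderivative of f.
Check: d/dw[((9*w**2 + 8*w + 12)**3 - 864*log(w**2/2 + 5/2))/576] = (729*w**7 + 1620*w**6 + 6741*w**5 + 10948*w**4 + 17544*w**3 + 14816*w**2 + 10032*w + 2880)/(96*w**2 + 480) = f(w).
F(7/2) = 217081801/36864 - 3*log(69/8)/2; F(1/2) = 389017/36864 - 3*log(21/8)/2.
Integral = F(7/2) - F(1/2) = -3*log(69/8)/2 + 3*log(21/8)/2 + 1504811/256.

Antiderivative: F(w) = ((9*w**2 + 8*w + 12)**3 - 864*log(w**2/2 + 5/2))/576; value = -3*log(69/8)/2 + 3*log(21/8)/2 + 1504811/256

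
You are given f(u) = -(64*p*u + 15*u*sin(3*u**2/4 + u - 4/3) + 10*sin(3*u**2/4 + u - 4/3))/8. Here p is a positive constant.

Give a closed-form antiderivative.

An antiderivative is F(u) = -(16*p*u**2 - 5*cos(3*u**2/4 + u - 4/3))/4.

Since d/du undoes antidifferentiation here, F'(u) = f(u) is required of F(u).
Check: d/du[-(16*p*u**2 - 5*cos(3*u**2/4 + u - 4/3))/4] = -8*p*u - 15*u*sin(3*u**2/4 + u - 4/3)/8 - 5*sin(3*u**2/4 + u - 4/3)/4, which equals f(u).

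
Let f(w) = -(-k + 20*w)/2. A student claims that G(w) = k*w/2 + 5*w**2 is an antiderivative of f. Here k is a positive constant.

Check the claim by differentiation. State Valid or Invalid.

Invalid: d/dw[G] - f = 20*w, which is not 0.

d/dw[G] = k/2 + 10*w
d/dw[G] - f(w) = 20*w != 0.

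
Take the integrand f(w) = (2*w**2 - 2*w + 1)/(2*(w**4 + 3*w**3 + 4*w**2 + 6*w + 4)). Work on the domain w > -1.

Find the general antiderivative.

Factor the denominator (2*(w + 1)*(w + 2)*(w**2 + 2)) and decompose: f = (3*w - 4)/(12*(w**2 + 2)) - 13/(12*(w + 2)) + 5/(6*(w + 1)); each piece integrates to a log, atan, or power term.
Check: d/dw[-(-20*log(w + 1) + 26*log(w + 2) - 3*log(w**2 + 2) + 4*sqrt(2)*atan(sqrt(2)*w/2))/24] = (2*w**2 - 2*w + 1)/(2*w**4 + 6*w**3 + 8*w**2 + 12*w + 8), which equals f(w).

F(w) = -(-20*log(w + 1) + 26*log(w + 2) - 3*log(w**2 + 2) + 4*sqrt(2)*atan(sqrt(2)*w/2))/24 + C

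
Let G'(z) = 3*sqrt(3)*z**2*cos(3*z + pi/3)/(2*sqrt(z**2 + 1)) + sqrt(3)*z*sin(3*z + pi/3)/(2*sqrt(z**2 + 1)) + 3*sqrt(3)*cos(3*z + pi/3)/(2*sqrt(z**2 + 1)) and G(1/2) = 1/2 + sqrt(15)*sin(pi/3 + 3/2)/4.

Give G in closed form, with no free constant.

G'(z) has the shape u'v + uv' for u = sqrt(3*z**2 + 3)/2 and v = sin(3*z + pi/3) — it is the derivative of the product u*v.
A general antiderivative is sqrt(3*z**2 + 3)*sin(3*z + pi/3)/2 + C.
The condition gives C = 1/2 + sqrt(15)*sin(pi/3 + 3/2)/4 - (sqrt(15)*sin(pi/3 + 3/2)/4) = 1/2.
So G(z) = sqrt(3*z**2 + 3)*sin(3*z + pi/3)/2 + 1/2.
Check: d/dz[sqrt(3*z**2 + 3)*sin(3*z + pi/3)/2 + 1/2] = (3*sqrt(3)*z**2*cos(3*z + pi/3) + sqrt(3)*z*sin(3*z + pi/3) + 3*sqrt(3)*cos(3*z + pi/3))/(2*sqrt(z**2 + 1)), which equals G'(z).

G(z) = sqrt(3*z**2 + 3)*sin(3*z + pi/3)/2 + 1/2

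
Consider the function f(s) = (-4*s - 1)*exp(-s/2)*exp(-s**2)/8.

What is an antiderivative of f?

f matches the chain-rule pattern g'(h)*h' with inner function h(s) = -s**2 - s/2; substituting u = h(s) collapses the integral.
Check: d/ds[exp(-s**2 - s/2)/4] = (-4*s - 1)*exp(-s/2)*exp(-s**2)/8 = f(s).

An antiderivative is F(s) = exp(-s**2 - s/2)/4.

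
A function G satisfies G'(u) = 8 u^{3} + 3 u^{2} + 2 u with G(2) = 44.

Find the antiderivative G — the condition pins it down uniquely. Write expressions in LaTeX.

G(u) = 2 u^{4} + u^{3} + u^{2}

The integrand splits into summands that can be handled one at a time.
A general antiderivative is 2 u^{4} + u^{3} + u^{2} + C.
The condition gives C = 44 - (44) = 0.
So G(u) = 2 u^{4} + u^{3} + u^{2}.
Check: d/du[2 u^{4} + u^{3} + u^{2}] = 8 u^{3} + 3 u^{2} + 2 u = G'(u).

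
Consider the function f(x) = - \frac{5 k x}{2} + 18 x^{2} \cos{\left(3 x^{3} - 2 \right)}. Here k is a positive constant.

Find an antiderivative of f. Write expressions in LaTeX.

The integrand splits into summands that can be handled one at a time.
Check: d/dx[- \frac{5 k x^{2}}{4} + 2 \sin{\left(3 x^{3} - 2 \right)}] = - \frac{5 k x}{2} + 18 x^{2} \cos{\left(3 x^{3} - 2 \right)} = f(x).

An antiderivative is F(x) = - \frac{5 k x^{2}}{4} + 2 \sin{\left(3 x^{3} - 2 \right)}.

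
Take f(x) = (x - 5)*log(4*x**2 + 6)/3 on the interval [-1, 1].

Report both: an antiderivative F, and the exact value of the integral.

Antiderivative: F(x) = -x**2/6 + 10*x/3 + (x**2/6 - 5*x/3)*log(4*x**2 + 6) + log(x**2 + 3/2)/4 - 5*sqrt(6)*atan(sqrt(6)*x/3)/3; value = -10*log(10)/3 - 10*sqrt(6)*atan(sqrt(6)/3)/3 + 20/3

Since d/dx undoes antidifferentiation here, F'(x) = f(x) is required of F(x).
F(x) = -x**2/6 + 10*x/3 + (x**2/6 - 5*x/3)*log(4*x**2 + 6) + log(x**2 + 3/2)/4 - 5*sqrt(6)*atan(sqrt(6)*x/3)/3 is an antiderivative of f.
Check: d/dx[-x**2/6 + 10*x/3 + (x**2/6 - 5*x/3)*log(4*x**2 + 6) + log(x**2 + 3/2)/4 - 5*sqrt(6)*atan(sqrt(6)*x/3)/3] = x*log(2*x**2 + 3)/3 + x*log(2)/3 - 5*log(2*x**2 + 3)/3 - 5*log(2)/3, which equals f(x).
F(1) = -3*log(10)/2 - 5*sqrt(6)*atan(sqrt(6)/3)/3 + log(5/2)/4 + 19/6; F(-1) = -7/2 + log(5/2)/4 + 5*sqrt(6)*atan(sqrt(6)/3)/3 + 11*log(10)/6.
Integral = F(1) - F(-1) = -10*log(10)/3 - 10*sqrt(6)*atan(sqrt(6)/3)/3 + 20/3.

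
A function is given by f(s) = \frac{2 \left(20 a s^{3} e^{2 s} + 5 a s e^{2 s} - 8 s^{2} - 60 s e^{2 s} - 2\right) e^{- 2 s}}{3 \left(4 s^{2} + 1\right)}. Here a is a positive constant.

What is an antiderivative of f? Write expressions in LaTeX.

An antiderivative is F(s) = \frac{\left(5 a s^{2} e^{2 s} - 15 e^{2 s} \log{\left(4 s^{2} + 1 \right)} + 2\right) e^{- 2 s}}{3}.

Check any antiderivative F(s) by computing F'(s) and comparing it with f(s).
Check: d/ds[\frac{\left(5 a s^{2} e^{2 s} - 15 e^{2 s} \log{\left(4 s^{2} + 1 \right)} + 2\right) e^{- 2 s}}{3}] = \frac{40 a s^{3} e^{2 s} + 10 a s e^{2 s} - 16 s^{2} - 120 s e^{2 s} - 4}{12 s^{2} e^{2 s} + 3 e^{2 s}}, which equals f(s).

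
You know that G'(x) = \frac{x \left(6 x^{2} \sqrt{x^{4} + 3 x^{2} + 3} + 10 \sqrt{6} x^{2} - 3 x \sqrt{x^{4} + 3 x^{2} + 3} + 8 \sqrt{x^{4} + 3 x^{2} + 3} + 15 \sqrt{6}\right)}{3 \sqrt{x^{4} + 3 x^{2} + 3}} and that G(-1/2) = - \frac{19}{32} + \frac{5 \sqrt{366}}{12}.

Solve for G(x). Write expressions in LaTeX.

G(x) = \frac{3 x^{4} - 2 x^{3} + 8 x^{2} + 10 \sqrt{6} \sqrt{x^{4} + 3 x^{2} + 3} - 6}{6}

Any candidate G(x) must reproduce the stated G'(x) exactly.
A general antiderivative is \frac{x^{4}}{2} - \frac{x^{3}}{3} + \frac{4 x^{2}}{3} + 5 \sqrt{\frac{2 x^{4}}{3} + 2 x^{2} + 2} + C.
The condition gives C = - \frac{19}{32} + \frac{5 \sqrt{366}}{12} - (\frac{13}{32} + \frac{5 \sqrt{366}}{12}) = -1.
So G(x) = \frac{3 x^{4} - 2 x^{3} + 8 x^{2} + 10 \sqrt{6} \sqrt{x^{4} + 3 x^{2} + 3} - 6}{6}.
Check: d/dx[\frac{3 x^{4} - 2 x^{3} + 8 x^{2} + 10 \sqrt{6} \sqrt{x^{4} + 3 x^{2} + 3} - 6}{6}] = \frac{6 x^{3} \sqrt{x^{4} + 3 x^{2} + 3} + 10 \sqrt{6} x^{3} - 3 x^{2} \sqrt{x^{4} + 3 x^{2} + 3} + 8 x \sqrt{x^{4} + 3 x^{2} + 3} + 15 \sqrt{6} x}{3 \sqrt{x^{4} + 3 x^{2} + 3}}, which equals G'(x).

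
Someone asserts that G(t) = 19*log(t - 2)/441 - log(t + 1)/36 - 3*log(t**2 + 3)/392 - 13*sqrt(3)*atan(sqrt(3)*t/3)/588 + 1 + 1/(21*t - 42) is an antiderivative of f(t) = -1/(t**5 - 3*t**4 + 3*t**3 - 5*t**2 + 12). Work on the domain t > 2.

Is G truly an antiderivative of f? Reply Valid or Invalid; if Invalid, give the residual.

d/dt[G] = -1/(t**5 - 3*t**4 + 3*t**3 - 5*t**2 + 12)
This equals f(t) exactly, so the claim holds.

Valid: G'(t) = f(t).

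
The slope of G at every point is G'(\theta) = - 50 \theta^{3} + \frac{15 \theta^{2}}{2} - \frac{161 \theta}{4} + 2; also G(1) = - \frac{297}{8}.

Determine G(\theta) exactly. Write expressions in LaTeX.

G(\theta) = - \frac{25 \theta^{4}}{2} + \frac{5 \theta^{3}}{2} - \frac{161 \theta^{2}}{8} + 2 \theta - 9

G'(\theta) matches the chain-rule pattern g'(h)*h' with inner function h(\theta) = \frac{5 \theta^{2}}{2} - \frac{\theta}{4} + 2; substituting u = h(\theta) collapses the integral.
A general antiderivative is - 2 \left(\frac{5 \theta^{2}}{2} - \frac{\theta}{4} + 2\right)^{2} + C.
The condition gives C = - \frac{297}{8} - (- \frac{289}{8}) = -1.
So G(\theta) = - \frac{25 \theta^{4}}{2} + \frac{5 \theta^{3}}{2} - \frac{161 \theta^{2}}{8} + 2 \theta - 9.
Check: d/d\theta[- \frac{25 \theta^{4}}{2} + \frac{5 \theta^{3}}{2} - \frac{161 \theta^{2}}{8} + 2 \theta - 9] = - 50 \theta^{3} + \frac{15 \theta^{2}}{2} - \frac{161 \theta}{4} + 2 = G'(\theta).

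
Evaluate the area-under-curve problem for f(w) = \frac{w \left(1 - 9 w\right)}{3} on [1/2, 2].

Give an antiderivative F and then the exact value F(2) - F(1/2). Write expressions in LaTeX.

Antiderivative: F(w) = \frac{w^{2} \left(1 - 6 w\right)}{6}; value = - \frac{29}{4}

Any candidate F(w) must reproduce f(w) exactly when differentiated.
F(w) = \frac{w^{2} \left(1 - 6 w\right)}{6} is an antiderivative of f.
Check: d/dw[\frac{w^{2} \left(1 - 6 w\right)}{6}] = - 3 w^{2} + \frac{w}{3}, which equals f(w).
F(2) = - \frac{22}{3}; F(1/2) = - \frac{1}{12}.
Integral = F(2) - F(1/2) = - \frac{29}{4}.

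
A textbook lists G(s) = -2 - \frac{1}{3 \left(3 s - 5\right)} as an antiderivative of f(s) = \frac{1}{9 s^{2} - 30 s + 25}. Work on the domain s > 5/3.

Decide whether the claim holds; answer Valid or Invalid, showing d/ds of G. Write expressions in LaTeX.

d/ds[G] = \frac{1}{9 s^{2} - 30 s + 25}
This equals f(s) exactly, so the claim holds.

Valid. The derivative of G reproduces f.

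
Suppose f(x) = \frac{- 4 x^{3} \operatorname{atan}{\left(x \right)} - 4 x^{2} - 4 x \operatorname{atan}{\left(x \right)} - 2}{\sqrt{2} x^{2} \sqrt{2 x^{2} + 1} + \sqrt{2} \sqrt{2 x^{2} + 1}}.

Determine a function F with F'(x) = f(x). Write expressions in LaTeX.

An antiderivative is F(x) = - 2 \sqrt{x^{2} + \frac{1}{2}} \operatorname{atan}{\left(x \right)}.

f has the shape u'v + uv' for u = - 2 \sqrt{x^{2} + \frac{1}{2}} and v = \operatorname{atan}{\left(x \right)} — it is the derivative of the product u*v.
Check: d/dx[- 2 \sqrt{x^{2} + \frac{1}{2}} \operatorname{atan}{\left(x \right)}] = \frac{- 4 x^{3} \operatorname{atan}{\left(x \right)} - 4 x^{2} - 4 x \operatorname{atan}{\left(x \right)} - 2}{\sqrt{2} x^{2} \sqrt{2 x^{2} + 1} + \sqrt{2} \sqrt{2 x^{2} + 1}} = f(x).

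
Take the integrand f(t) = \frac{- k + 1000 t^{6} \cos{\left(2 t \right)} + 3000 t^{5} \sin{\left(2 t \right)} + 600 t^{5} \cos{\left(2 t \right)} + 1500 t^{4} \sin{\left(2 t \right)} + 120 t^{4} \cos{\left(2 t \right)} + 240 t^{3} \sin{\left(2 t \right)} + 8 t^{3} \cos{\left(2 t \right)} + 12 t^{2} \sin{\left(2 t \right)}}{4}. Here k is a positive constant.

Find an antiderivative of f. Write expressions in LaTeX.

An antiderivative is F(t) = \frac{t \left(- k + 500 t^{5} \sin{\left(2 t \right)} + 300 t^{4} \sin{\left(2 t \right)} + 60 t^{3} \sin{\left(2 t \right)} + 4 t^{2} \sin{\left(2 t \right)}\right)}{4}.

A first test for any F(t): its t-derivative must equal f(t) identically.
Check: d/dt[\frac{t \left(- k + 500 t^{5} \sin{\left(2 t \right)} + 300 t^{4} \sin{\left(2 t \right)} + 60 t^{3} \sin{\left(2 t \right)} + 4 t^{2} \sin{\left(2 t \right)}\right)}{4}] = - \frac{k}{4} + 250 t^{6} \cos{\left(2 t \right)} + 750 t^{5} \sin{\left(2 t \right)} + 150 t^{5} \cos{\left(2 t \right)} + 375 t^{4} \sin{\left(2 t \right)} + 30 t^{4} \cos{\left(2 t \right)} + 60 t^{3} \sin{\left(2 t \right)} + 2 t^{3} \cos{\left(2 t \right)} + 3 t^{2} \sin{\left(2 t \right)}, which equals f(t).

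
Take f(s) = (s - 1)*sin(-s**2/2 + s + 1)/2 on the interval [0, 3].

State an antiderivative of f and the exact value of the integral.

f matches the chain-rule pattern g'(h)*h' with inner function h(s) = -s**2/2 + s + 1; substituting u = h(s) collapses the integral.
F(s) = cos(-s**2/2 + s + 1)/2 is an antiderivative of f.
Check: d/ds[cos(-s**2/2 + s + 1)/2] = s*sin(-s**2/2 + s + 1)/2 - sin(-s**2/2 + s + 1)/2, which equals f(s).
F(3) = cos(1/2)/2; F(0) = cos(1)/2.
Integral = F(3) - F(0) = -cos(1)/2 + cos(1/2)/2.

Antiderivative: F(s) = cos(-s**2/2 + s + 1)/2; value = -cos(1)/2 + cos(1/2)/2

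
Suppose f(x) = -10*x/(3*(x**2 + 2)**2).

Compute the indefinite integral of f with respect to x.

F(x) = 5/(3*(x**2 + 2)) + C

f matches the chain-rule pattern g'(h)*h' with inner function h(x) = x**2 + 2; substituting u = h(x) collapses the integral.
Check: d/dx[5/(3*(x**2 + 2))] = -10*x/(3*x**4 + 12*x**2 + 12), which equals f(x).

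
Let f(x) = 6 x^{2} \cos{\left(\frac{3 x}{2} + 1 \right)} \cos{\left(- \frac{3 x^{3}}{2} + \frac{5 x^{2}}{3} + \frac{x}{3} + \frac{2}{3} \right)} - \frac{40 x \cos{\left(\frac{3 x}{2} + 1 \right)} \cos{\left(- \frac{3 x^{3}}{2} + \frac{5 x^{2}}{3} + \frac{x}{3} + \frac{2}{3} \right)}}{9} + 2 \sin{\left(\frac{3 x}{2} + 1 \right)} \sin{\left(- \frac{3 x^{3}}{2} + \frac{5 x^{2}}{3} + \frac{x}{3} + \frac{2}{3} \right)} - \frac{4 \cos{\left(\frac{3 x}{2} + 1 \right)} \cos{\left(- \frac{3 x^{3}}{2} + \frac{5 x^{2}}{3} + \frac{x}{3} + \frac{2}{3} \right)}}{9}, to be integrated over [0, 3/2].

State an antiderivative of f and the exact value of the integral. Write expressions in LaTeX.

Recognize the product-rule pattern: f = u'v + uv' with u = - \frac{4 \cos{\left(\frac{3 x}{2} + 1 \right)}}{3}, v = \sin{\left(- \frac{3 x^{3}}{2} + \frac{5 x^{2}}{3} + \frac{x}{3} + \frac{2}{3} \right)}, so integration by parts undoes it.
F(x) = - \frac{4 \sin{\left(- \frac{3 x^{3}}{2} + \frac{5 x^{2}}{3} + \frac{x}{3} + \frac{2}{3} \right)} \cos{\left(\frac{3 x}{2} + 1 \right)}}{3} is an antiderivative of f.
Check: d/dx[- \frac{4 \sin{\left(- \frac{3 x^{3}}{2} + \frac{5 x^{2}}{3} + \frac{x}{3} + \frac{2}{3} \right)} \cos{\left(\frac{3 x}{2} + 1 \right)}}{3}] = 6 x^{2} \cos{\left(\frac{3 x}{2} + 1 \right)} \cos{\left(- \frac{3 x^{3}}{2} + \frac{5 x^{2}}{3} + \frac{x}{3} + \frac{2}{3} \right)} - \frac{40 x \cos{\left(\frac{3 x}{2} + 1 \right)} \cos{\left(- \frac{3 x^{3}}{2} + \frac{5 x^{2}}{3} + \frac{x}{3} + \frac{2}{3} \right)}}{9} + 2 \sin{\left(\frac{3 x}{2} + 1 \right)} \sin{\left(- \frac{3 x^{3}}{2} + \frac{5 x^{2}}{3} + \frac{x}{3} + \frac{2}{3} \right)} - \frac{4 \cos{\left(\frac{3 x}{2} + 1 \right)} \cos{\left(- \frac{3 x^{3}}{2} + \frac{5 x^{2}}{3} + \frac{x}{3} + \frac{2}{3} \right)}}{9} = f(x).
F(3/2) = \frac{4 \sin{\left(\frac{7}{48} \right)} \cos{\left(\frac{13}{4} \right)}}{3}; F(0) = - \frac{4 \sin{\left(\frac{2}{3} \right)} \cos{\left(1 \right)}}{3}.
Integral = F(3/2) - F(0) = \frac{4 \sin{\left(\frac{7}{48} \right)} \cos{\left(\frac{13}{4} \right)}}{3} + \frac{4 \sin{\left(\frac{2}{3} \right)} \cos{\left(1 \right)}}{3}.

Antiderivative: F(x) = - \frac{4 \sin{\left(- \frac{3 x^{3}}{2} + \frac{5 x^{2}}{3} + \frac{x}{3} + \frac{2}{3} \right)} \cos{\left(\frac{3 x}{2} + 1 \right)}}{3}; value = \frac{4 \sin{\left(\frac{7}{48} \right)} \cos{\left(\frac{13}{4} \right)}}{3} + \frac{4 \sin{\left(\frac{2}{3} \right)} \cos{\left(1 \right)}}{3}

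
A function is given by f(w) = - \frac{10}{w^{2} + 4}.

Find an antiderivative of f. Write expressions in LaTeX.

An antiderivative is F(w) = - 5 \operatorname{atan}{\left(\frac{w}{2} \right)}.

An antiderivative F(w) passes only if d/dw[F] lands on f(w) exactly.
Check: d/dw[- 5 \operatorname{atan}{\left(\frac{w}{2} \right)}] = - \frac{10}{w^{2} + 4} = f(w).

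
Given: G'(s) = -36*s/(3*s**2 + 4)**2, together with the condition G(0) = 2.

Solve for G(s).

The substitution u = s**2/2 + 2/3 works: G'(s) is exactly (dG/du)*(du/ds) for that inner function.
A general antiderivative is 1/(s**2/2 + 2/3) + C.
The condition gives C = 2 - (3/2) = 1/2.
So G(s) = (3*s**2 + 16)/(2*(3*s**2 + 4)).
Check: d/ds[(3*s**2 + 16)/(2*(3*s**2 + 4))] = -36*s/(9*s**4 + 24*s**2 + 16), which equals G'(s).

G(s) = (3*s**2 + 16)/(2*(3*s**2 + 4))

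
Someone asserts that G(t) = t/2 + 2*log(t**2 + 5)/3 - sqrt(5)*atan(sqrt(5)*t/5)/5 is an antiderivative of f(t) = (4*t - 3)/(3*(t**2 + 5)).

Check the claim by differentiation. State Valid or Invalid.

d/dt[G] = (3*t**2 + 8*t + 9)/(6*t**2 + 30)
d/dt[G] - f(t) = 1/2 != 0.

Invalid: d/dt[G] - f = 1/2, which is not 0.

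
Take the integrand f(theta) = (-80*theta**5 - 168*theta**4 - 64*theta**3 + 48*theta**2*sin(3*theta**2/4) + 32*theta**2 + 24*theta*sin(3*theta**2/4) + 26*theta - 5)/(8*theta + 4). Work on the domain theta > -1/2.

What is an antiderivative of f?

Check any antiderivative F(theta) by computing F'(theta) and comparing it with f(theta).
Check: d/dtheta[-(8*theta**5 + 16*theta**4 - 8*theta**2 - 5*theta + 5*log(2*theta + 1) + 16*cos(3*theta**2/4))/4] = (-80*theta**5 - 168*theta**4 - 64*theta**3 + 48*theta**2*sin(3*theta**2/4) + 32*theta**2 + 24*theta*sin(3*theta**2/4) + 26*theta - 5)/(8*theta + 4) = f(theta).

An antiderivative is F(theta) = -(8*theta**5 + 16*theta**4 - 8*theta**2 - 5*theta + 5*log(2*theta + 1) + 16*cos(3*theta**2/4))/4.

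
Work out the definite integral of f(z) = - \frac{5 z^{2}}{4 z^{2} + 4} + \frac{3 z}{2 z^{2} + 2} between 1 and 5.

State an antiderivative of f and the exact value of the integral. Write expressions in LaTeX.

Integrate term by term and add the pieces.
F(z) = \frac{- 5 z + 3 \log{\left(z^{2} + 1 \right)} + 5 \operatorname{atan}{\left(z \right)}}{4} is an antiderivative of f.
Check: d/dz[\frac{- 5 z + 3 \log{\left(z^{2} + 1 \right)} + 5 \operatorname{atan}{\left(z \right)}}{4}] = \frac{- 5 z^{2} + 6 z}{4 z^{2} + 4}, which equals f(z).
F(5) = - \frac{25}{4} + \frac{5 \operatorname{atan}{\left(5 \right)}}{4} + \frac{3 \log{\left(26 \right)}}{4}; F(1) = - \frac{5}{4} + \frac{3 \log{\left(2 \right)}}{4} + \frac{5 \pi}{16}.
Integral = F(5) - F(1) = -5 - \frac{5 \pi}{16} - \frac{3 \log{\left(2 \right)}}{4} + \frac{5 \operatorname{atan}{\left(5 \right)}}{4} + \frac{3 \log{\left(26 \right)}}{4}.

Antiderivative: F(z) = \frac{- 5 z + 3 \log{\left(z^{2} + 1 \right)} + 5 \operatorname{atan}{\left(z \right)}}{4}; value = -5 - \frac{5 \pi}{16} - \frac{3 \log{\left(2 \right)}}{4} + \frac{5 \operatorname{atan}{\left(5 \right)}}{4} + \frac{3 \log{\left(26 \right)}}{4}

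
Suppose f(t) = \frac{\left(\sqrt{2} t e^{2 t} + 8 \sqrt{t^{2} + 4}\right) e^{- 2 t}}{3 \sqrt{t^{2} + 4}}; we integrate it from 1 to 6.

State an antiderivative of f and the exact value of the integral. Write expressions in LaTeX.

Antiderivative: F(t) = \frac{\left(\sqrt{2} \sqrt{t^{2} + 4} e^{2 t} - 4\right) e^{- 2 t}}{3}; value = - \frac{\sqrt{10}}{3} - \frac{4}{3 e^{12}} + \frac{4}{3 e^{2}} + \frac{4 \sqrt{5}}{3}

Since d/dt undoes antidifferentiation here, F'(t) = f(t) is required of F(t).
F(t) = \frac{\left(\sqrt{2} \sqrt{t^{2} + 4} e^{2 t} - 4\right) e^{- 2 t}}{3} is an antiderivative of f.
Check: d/dt[\frac{\left(\sqrt{2} \sqrt{t^{2} + 4} e^{2 t} - 4\right) e^{- 2 t}}{3}] = \frac{\left(\sqrt{2} t e^{2 t} + 8 \sqrt{t^{2} + 4}\right) e^{- 2 t}}{3 \sqrt{t^{2} + 4}} = f(t).
F(6) = - \frac{4}{3 e^{12}} + \frac{4 \sqrt{5}}{3}; F(1) = - \frac{4}{3 e^{2}} + \frac{\sqrt{10}}{3}.
Integral = F(6) - F(1) = - \frac{\sqrt{10}}{3} - \frac{4}{3 e^{12}} + \frac{4}{3 e^{2}} + \frac{4 \sqrt{5}}{3}.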